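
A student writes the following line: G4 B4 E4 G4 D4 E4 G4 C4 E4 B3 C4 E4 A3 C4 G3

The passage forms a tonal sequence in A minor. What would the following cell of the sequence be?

A3 C4 F3 A3 E3

Taking 5-note groups, the heads are G4, E4, C4: the pattern moves down a 3rd.
Statement 4 starts on A3 and keeps the same diatonic contour: A3 C4 F3 A3 E3.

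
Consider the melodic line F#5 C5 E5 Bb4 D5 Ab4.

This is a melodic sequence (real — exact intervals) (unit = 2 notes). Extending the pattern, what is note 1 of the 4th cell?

C5

With 2-note cells, note 1 of each statement runs F#5, E5, D5.
One more down a 2nd gives C5.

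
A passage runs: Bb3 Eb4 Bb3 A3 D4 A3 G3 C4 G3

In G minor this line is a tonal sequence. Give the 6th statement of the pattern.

With a 3-note motive the entries are Bb3, A3, G3, each down a 2nd from the previous.
Carrying on: F3 → Eb3 → D3.
Statement 6 starts on D3 and keeps the same diatonic contour: D3 G3 D3.

D3 G3 D3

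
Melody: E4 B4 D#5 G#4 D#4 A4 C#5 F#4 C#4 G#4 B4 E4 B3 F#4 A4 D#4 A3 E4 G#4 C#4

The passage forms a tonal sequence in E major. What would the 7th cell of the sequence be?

F#3 C#4 E4 A3

With a 4-note motive the entries are E4, D#4, C#4, B3, A3, each down a 2nd from the previous.
Extending down a 2nd: G#3 → F#3.
Statement 7 starts on F#3 and keeps the same diatonic contour: F#3 C#4 E4 A3.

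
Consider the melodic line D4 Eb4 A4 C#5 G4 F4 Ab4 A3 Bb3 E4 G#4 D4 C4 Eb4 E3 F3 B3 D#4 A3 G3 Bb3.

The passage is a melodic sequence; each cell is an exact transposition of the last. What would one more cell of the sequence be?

B2 C3 F#3 A#3 E3 D3 F3

Unit = 7 notes; the statements start on D4, A3, E3, moving down a 4th each time.
So cell 4 is B2 C3 F#3 A#3 E3 D3 F3.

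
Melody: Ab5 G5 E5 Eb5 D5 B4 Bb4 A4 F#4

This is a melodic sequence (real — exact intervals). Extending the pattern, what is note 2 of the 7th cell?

Grouping in 3s, the 2nd note of each cell is G5, D5, A4.
Carrying that down a 4th forward: E4 → B3 → F#3 → C#3.

C#3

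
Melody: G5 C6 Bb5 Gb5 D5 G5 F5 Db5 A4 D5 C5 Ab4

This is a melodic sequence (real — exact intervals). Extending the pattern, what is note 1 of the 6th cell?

F#3

With 4-note cells, note 1 of each statement runs G5, D5, A4.
Each moves down a 4th. Continuing: E4 → B3 → F#3.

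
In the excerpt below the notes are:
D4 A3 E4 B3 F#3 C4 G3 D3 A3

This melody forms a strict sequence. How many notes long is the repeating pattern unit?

9 notes total. Splitting into 3 groups of 3:
D4 A3 E4 | B3 F#3 C4 | G3 D3 A3
That's a consistent down a 3rd shift per cell, and no other grouping gives one.

3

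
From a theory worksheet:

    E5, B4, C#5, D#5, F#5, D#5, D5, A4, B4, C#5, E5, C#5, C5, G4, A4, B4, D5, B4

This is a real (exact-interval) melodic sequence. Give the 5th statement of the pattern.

With a 6-note motive the entries are E5, D5, C5, each down a 2nd from the previous.
Continuing the starts: Bb4 → Ab4.
From Ab4 the exact shape gives Ab4 Eb4 F4 G4 Bb4 G4.

Ab4 Eb4 F4 G4 Bb4 G4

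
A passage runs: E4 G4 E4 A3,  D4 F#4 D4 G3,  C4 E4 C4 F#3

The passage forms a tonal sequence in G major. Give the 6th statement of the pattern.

G3 B3 G3 C3

The 4-note cells begin on E4, D4, C4 — each down a 2nd from the last.
Continuing the starts: B3 → A3 → G3.
From G3 the diatonic shape gives G3 B3 G3 C3.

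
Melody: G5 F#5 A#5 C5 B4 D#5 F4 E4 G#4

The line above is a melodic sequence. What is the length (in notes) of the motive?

Try groups of 3 (3 cells in 9 notes):
G5 F#5 A#5 | C5 B4 D#5 | F4 E4 G#4
Each cell is the previous one down a 5th — so the unit is 3 notes.

3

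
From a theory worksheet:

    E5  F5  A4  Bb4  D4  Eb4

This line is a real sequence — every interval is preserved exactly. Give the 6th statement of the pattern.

Unit = 2 notes; the statements start on E5, A4, D4, moving down a 5th each time.
Extending down a 5th: G3 → C3 → F2.
So cell 6 is F2 Gb2.

F2 Gb2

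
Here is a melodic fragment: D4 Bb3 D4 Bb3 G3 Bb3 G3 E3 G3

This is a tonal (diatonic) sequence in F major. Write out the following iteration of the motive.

The 3-note cells begin on D4, Bb3, G3 — each down a 3rd from the last.
So cell 4 is E3 C3 E3.

E3 C3 E3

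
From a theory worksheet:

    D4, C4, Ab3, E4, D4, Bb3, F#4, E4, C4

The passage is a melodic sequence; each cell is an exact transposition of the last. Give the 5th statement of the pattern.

The 3-note cells begin on D4, E4, F#4 — each up a 2nd from the last.
Extending up a 2nd: G#4 → A#4.
Statement 5 starts on A#4 and keeps the same exact contour: A#4 G#4 E4.

A#4 G#4 E4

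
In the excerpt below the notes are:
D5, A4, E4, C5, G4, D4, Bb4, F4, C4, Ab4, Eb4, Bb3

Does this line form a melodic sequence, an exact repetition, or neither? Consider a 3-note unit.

sequence

Each 3-note cell is the previous one transposed down a 2nd.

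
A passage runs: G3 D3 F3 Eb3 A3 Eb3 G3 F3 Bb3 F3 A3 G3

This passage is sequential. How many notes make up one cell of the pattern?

4

12 notes total. Splitting into 3 groups of 4:
G3 D3 F3 Eb3 | A3 Eb3 G3 F3 | Bb3 F3 A3 G3
That's a consistent up a 2nd shift per cell, and no other grouping gives one.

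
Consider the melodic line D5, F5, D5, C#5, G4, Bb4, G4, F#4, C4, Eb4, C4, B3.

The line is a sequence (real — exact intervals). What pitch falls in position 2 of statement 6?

Gb2

With 4-note cells, note 2 of each statement runs F5, Bb4, Eb4.
Carrying that down a 5th forward: Ab3 → Db3 → Gb2.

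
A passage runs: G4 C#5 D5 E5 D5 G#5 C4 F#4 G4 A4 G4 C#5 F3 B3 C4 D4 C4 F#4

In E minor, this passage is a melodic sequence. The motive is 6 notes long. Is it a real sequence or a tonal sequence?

Each cell has the same semitone pattern (6, 1, 2, -2, 6) — intervals are preserved exactly.
And C#5 lies outside E minor, so the sequence is real rather than tonal.

real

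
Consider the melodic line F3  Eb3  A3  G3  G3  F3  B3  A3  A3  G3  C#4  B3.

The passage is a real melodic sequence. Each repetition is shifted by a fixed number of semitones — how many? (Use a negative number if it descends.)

Taking 4-note groups, the heads are F3, G3, A3: the pattern moves up a 2nd.
Counting half-steps from F3 to G3: 2.

2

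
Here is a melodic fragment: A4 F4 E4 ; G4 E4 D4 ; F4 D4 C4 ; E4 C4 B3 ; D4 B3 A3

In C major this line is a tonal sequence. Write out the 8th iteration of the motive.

Taking 3-note groups, the heads are A4, G4, F4, E4, D4: the pattern moves down a 2nd.
Carrying on: C4 → B3 → A3.
Statement 8 starts on A3 and keeps the same diatonic contour: A3 F3 E3.

A3 F3 E3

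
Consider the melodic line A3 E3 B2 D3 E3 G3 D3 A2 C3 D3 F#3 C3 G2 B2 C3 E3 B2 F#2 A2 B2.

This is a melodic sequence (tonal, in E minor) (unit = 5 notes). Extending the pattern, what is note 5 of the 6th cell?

Grouping in 5s, the 5th note of each cell is E3, D3, C3, B2.
Each moves down a 2nd. Continuing: A2 → G2.

G2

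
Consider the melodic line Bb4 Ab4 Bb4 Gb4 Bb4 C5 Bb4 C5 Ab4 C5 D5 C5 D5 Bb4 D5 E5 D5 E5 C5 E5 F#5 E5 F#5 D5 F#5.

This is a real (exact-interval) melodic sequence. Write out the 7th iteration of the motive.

A#5 G#5 A#5 F#5 A#5

Taking 5-note groups, the heads are Bb4, C5, D5, E5, F#5: the pattern moves up a 2nd.
Extending up a 2nd: G#5 → A#5.
From A#5 the exact shape gives A#5 G#5 A#5 F#5 A#5.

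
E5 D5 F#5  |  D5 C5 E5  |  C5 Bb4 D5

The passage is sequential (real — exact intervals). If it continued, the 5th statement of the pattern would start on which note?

Ab4

With a 3-note motive the entries are E5, D5, C5, each down a 2nd from the previous.
Continuing: Bb4 → Ab4. Statement 5 starts on Ab4.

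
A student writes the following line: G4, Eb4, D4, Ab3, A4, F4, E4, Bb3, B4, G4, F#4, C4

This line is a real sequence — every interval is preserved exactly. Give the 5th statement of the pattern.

D#5 B4 A#4 E4

Taking 4-note groups, the heads are G4, A4, B4: the pattern moves up a 2nd.
Carrying on: C#5 → D#5.
So cell 5 is D#5 B4 A#4 E4.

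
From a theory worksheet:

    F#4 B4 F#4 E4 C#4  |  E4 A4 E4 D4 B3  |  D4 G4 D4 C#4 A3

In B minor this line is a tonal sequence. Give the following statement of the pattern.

C#4 F#4 C#4 B3 G3

With a 5-note motive the entries are F#4, E4, D4, each down a 2nd from the previous.
Statement 4 starts on C#4 and keeps the same diatonic contour: C#4 F#4 C#4 B3 G3.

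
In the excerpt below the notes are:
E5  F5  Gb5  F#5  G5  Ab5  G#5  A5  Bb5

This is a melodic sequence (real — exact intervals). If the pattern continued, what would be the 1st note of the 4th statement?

The unit is 3 notes. Position-1 pitches of the 3 shown cells: E5, F#5, G#5.
One more up a 2nd gives A#5.

A#5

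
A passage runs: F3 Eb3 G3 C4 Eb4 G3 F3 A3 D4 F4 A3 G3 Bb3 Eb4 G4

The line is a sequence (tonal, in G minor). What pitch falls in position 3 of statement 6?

Eb4

The unit is 5 notes. Position-3 pitches of the 3 shown cells: G3, A3, Bb3.
Extending up a 2nd: C4 → D4 → Eb4.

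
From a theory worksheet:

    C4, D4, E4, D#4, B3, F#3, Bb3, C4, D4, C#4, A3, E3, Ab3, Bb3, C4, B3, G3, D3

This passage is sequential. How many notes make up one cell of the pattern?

Try groups of 6 (3 cells in 18 notes):
C4 D4 E4 D#4 B3 F#3 | Bb3 C4 D4 C#4 A3 E3 | Ab3 Bb3 C4 B3 G3 D3
Each cell is the previous one down a 2nd — so the unit is 6 notes.

6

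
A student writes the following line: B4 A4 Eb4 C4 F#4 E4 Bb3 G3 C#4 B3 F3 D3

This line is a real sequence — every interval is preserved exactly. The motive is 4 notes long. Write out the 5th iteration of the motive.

Taking 4-note groups, the heads are B4, F#4, C#4: the pattern moves down a 4th.
Extending down a 4th: G#3 → D#3.
So cell 5 is D#3 C#3 G2 E2.

D#3 C#3 G2 E2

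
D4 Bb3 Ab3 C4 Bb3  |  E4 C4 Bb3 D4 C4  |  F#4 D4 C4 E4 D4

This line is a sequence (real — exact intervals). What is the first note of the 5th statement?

With a 5-note motive the entries are D4, E4, F#4, each up a 2nd from the previous.
Extending the heads up a 2nd: G#4 → A#4.

A#4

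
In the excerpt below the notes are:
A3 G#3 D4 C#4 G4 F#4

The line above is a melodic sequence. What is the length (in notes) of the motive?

6 notes total. Splitting into 3 groups of 2:
A3 G#3 | D4 C#4 | G4 F#4
Each cell is the previous one up a 4th — so the unit is 2 notes.

2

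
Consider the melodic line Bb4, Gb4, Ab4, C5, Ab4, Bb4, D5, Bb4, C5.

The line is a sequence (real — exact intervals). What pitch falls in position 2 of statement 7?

With 3-note cells, note 2 of each statement runs Gb4, Ab4, Bb4.
Extending up a 2nd: C5 → D5 → E5 → F#5.

F#5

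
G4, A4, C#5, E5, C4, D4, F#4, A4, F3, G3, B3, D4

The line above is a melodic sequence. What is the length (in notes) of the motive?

4

Try groups of 4 (3 cells in 12 notes):
G4 A4 C#5 E5 | C4 D4 F#4 A4 | F3 G3 B3 D4
That's a consistent down a 5th shift per cell, and no other grouping gives one.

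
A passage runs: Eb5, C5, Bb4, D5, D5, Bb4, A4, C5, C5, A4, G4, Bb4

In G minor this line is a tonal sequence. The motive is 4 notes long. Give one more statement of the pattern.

The 4-note cells begin on Eb5, D5, C5 — each down a 2nd from the last.
Statement 4 starts on Bb4 and keeps the same diatonic contour: Bb4 G4 F4 A4.

Bb4 G4 F4 A4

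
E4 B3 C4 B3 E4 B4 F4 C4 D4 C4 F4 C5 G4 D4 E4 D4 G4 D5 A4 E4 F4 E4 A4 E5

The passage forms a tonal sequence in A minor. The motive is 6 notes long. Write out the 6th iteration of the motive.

C5 G4 A4 G4 C5 G5

With a 6-note motive the entries are E4, F4, G4, A4, each up a 2nd from the previous.
Carrying on: B4 → C5.
From C5 the diatonic shape gives C5 G4 A4 G4 C5 G5.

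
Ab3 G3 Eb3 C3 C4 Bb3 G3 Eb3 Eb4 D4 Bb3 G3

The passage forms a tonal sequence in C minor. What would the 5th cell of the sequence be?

Bb4 Ab4 F4 D4

Unit = 4 notes; the statements start on Ab3, C4, Eb4, moving up a 3rd each time.
Continuing the starts: G4 → Bb4.
So cell 5 is Bb4 Ab4 F4 D4.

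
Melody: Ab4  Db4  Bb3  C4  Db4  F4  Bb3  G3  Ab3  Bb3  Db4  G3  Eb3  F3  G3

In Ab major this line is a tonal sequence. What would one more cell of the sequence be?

Bb3 Eb3 C3 Db3 Eb3

Taking 5-note groups, the heads are Ab4, F4, Db4: the pattern moves down a 3rd.
So cell 4 is Bb3 Eb3 C3 Db3 Eb3.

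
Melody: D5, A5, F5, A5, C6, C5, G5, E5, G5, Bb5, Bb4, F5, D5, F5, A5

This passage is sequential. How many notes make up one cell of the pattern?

5

There are 15 notes; a 5-note unit gives 3 cells:
D5 A5 F5 A5 C6 | C5 G5 E5 G5 Bb5 | Bb4 F5 D5 F5 A5
Each cell is the previous one down a 2nd — so the unit is 5 notes.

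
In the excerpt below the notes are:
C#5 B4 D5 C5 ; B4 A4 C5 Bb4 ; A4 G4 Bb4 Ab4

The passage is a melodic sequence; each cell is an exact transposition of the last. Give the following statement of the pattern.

Unit = 4 notes; the statements start on C#5, B4, A4, moving down a 2nd each time.
From G4 the exact shape gives G4 F4 Ab4 Gb4.

G4 F4 Ab4 Gb4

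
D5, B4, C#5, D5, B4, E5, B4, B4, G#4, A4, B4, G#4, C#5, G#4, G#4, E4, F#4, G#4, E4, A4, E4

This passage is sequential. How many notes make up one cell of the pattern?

7

There are 21 notes; a 7-note unit gives 3 cells:
D5 B4 C#5 D5 B4 E5 B4 | B4 G#4 A4 B4 G#4 C#5 G#4 | G#4 E4 F#4 G#4 E4 A4 E4
Every group is a transposition down a 3rd of the one before; no shorter unit works.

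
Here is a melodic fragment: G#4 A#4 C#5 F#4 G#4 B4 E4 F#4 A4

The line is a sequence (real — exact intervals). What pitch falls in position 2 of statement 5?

D4

Grouping in 3s, the 2nd note of each cell is A#4, G#4, F#4.
Carrying that down a 2nd forward: E4 → D4.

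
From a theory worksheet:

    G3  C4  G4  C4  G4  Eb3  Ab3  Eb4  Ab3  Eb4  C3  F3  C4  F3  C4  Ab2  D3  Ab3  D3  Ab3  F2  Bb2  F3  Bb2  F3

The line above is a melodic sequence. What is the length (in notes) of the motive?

5

Try groups of 5 (5 cells in 25 notes):
G3 C4 G4 C4 G4 | Eb3 Ab3 Eb4 Ab3 Eb4 | C3 F3 C4 F3 C4 | Ab2 D3 Ab3 D3 Ab3 | F2 Bb2 F3 Bb2 F3
Every group is a transposition down a 3rd of the one before; no shorter unit works.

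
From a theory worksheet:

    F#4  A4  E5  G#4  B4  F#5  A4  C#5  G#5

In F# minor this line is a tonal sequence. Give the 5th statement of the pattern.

C#5 E5 B5

Taking 3-note groups, the heads are F#4, G#4, A4: the pattern moves up a 2nd.
Extending up a 2nd: B4 → C#5.
So cell 5 is C#5 E5 B5.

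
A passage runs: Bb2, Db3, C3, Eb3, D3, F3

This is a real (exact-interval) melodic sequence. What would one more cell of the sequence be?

E3 G3

With a 2-note motive the entries are Bb2, C3, D3, each up a 2nd from the previous.
So cell 4 is E3 G3.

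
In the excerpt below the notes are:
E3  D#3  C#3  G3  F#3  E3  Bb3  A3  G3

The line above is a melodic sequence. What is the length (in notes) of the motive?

3

9 notes total. Splitting into 3 groups of 3:
E3 D#3 C#3 | G3 F#3 E3 | Bb3 A3 G3
That's a consistent up a 3rd shift per cell, and no other grouping gives one.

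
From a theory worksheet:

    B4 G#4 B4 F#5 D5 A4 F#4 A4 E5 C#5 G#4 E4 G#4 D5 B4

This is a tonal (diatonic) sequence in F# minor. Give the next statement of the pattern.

Taking 5-note groups, the heads are B4, A4, G#4: the pattern moves down a 2nd.
So cell 4 is F#4 D4 F#4 C#5 A4.

F#4 D4 F#4 C#5 A4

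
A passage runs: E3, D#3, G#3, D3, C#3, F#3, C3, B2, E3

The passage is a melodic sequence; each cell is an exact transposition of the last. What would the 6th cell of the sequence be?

Taking 3-note groups, the heads are E3, D3, C3: the pattern moves down a 2nd.
Carrying on: Bb2 → Ab2 → Gb2.
So cell 6 is Gb2 F2 Bb2.

Gb2 F2 Bb2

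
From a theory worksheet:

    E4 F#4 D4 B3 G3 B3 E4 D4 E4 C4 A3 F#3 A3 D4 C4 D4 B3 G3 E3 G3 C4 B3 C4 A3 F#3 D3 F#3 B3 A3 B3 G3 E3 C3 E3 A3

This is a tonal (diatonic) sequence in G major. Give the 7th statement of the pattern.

F#3 G3 E3 C3 A2 C3 F#3

Unit = 7 notes; the statements start on E4, D4, C4, B3, A3, moving down a 2nd each time.
Extending down a 2nd: G3 → F#3.
Statement 7 starts on F#3 and keeps the same diatonic contour: F#3 G3 E3 C3 A2 C3 F#3.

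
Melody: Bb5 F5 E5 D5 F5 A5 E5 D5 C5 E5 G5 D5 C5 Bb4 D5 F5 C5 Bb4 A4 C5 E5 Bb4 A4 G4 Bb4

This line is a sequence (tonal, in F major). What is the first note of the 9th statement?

Unit = 5 notes; the statements start on Bb5, A5, G5, F5, E5, moving down a 2nd each time.
Continuing: D5 → C5 → Bb4 → A4. Statement 9 starts on A4.

A4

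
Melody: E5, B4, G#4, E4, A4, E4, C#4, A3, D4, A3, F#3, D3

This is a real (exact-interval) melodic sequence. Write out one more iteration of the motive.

G3 D3 B2 G2

The 4-note cells begin on E5, A4, D4 — each down a 5th from the last.
So cell 4 is G3 D3 B2 G2.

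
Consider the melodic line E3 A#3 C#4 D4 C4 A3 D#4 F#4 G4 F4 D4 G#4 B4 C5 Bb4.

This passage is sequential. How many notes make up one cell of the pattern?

15 notes total. Splitting into 3 groups of 5:
E3 A#3 C#4 D4 C4 | A3 D#4 F#4 G4 F4 | D4 G#4 B4 C5 Bb4
Every group is a transposition up a 4th of the one before; no shorter unit works.

5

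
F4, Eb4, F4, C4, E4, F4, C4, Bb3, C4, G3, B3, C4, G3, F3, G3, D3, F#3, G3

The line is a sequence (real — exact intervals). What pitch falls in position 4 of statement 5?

With 6-note cells, note 4 of each statement runs C4, G3, D3.
Extending down a 4th: A2 → E2.

E2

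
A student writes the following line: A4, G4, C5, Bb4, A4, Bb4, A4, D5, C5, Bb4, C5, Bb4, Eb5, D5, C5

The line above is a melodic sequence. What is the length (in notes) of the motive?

5

15 notes total. Splitting into 3 groups of 5:
A4 G4 C5 Bb4 A4 | Bb4 A4 D5 C5 Bb4 | C5 Bb4 Eb5 D5 C5
Every group is a transposition up a 2nd of the one before; no shorter unit works.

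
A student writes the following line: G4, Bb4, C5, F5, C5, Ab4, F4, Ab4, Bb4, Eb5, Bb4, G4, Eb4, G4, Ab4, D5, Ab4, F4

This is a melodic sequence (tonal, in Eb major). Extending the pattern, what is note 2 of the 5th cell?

Eb4

The unit is 6 notes. Position-2 pitches of the 3 shown cells: Bb4, Ab4, G4.
Each moves down a 2nd. Continuing: F4 → Eb4.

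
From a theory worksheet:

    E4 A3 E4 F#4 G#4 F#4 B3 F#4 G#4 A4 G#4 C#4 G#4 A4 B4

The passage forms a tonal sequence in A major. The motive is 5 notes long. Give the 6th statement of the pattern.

C#5 F#4 C#5 D5 E5

With a 5-note motive the entries are E4, F#4, G#4, each up a 2nd from the previous.
Continuing the starts: A4 → B4 → C#5.
From C#5 the diatonic shape gives C#5 F#4 C#5 D5 E5.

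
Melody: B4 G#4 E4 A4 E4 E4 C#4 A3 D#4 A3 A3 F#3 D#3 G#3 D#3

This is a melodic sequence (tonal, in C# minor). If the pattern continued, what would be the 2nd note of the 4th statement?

With 5-note cells, note 2 of each statement runs G#4, C#4, F#3.
From F#3, down a 5th gives B2.

B2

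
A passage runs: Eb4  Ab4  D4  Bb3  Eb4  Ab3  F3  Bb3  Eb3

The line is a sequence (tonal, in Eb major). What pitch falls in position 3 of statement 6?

C2

Grouping in 3s, the 3rd note of each cell is D4, Ab3, Eb3.
Extending down a 4th: Bb2 → F2 → C2.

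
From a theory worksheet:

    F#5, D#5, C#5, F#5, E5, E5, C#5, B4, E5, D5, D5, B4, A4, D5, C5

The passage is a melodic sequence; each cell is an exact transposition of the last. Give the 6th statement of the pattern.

Ab4 F4 Eb4 Ab4 Gb4

Taking 5-note groups, the heads are F#5, E5, D5: the pattern moves down a 2nd.
Carrying on: C5 → Bb4 → Ab4.
So cell 6 is Ab4 F4 Eb4 Ab4 Gb4.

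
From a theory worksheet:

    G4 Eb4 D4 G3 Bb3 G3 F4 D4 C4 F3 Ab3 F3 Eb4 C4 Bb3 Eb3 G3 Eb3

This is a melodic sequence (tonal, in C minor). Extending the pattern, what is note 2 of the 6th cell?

With 6-note cells, note 2 of each statement runs Eb4, D4, C4.
Carrying that down a 2nd forward: Bb3 → Ab3 → G3.

G3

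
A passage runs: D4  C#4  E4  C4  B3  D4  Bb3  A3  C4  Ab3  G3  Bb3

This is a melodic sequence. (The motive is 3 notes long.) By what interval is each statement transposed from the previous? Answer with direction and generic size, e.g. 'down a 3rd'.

down a 2nd

With a 3-note motive the entries are D4, C4, Bb3, Ab3, each down a 2nd from the previous.
D4 to C4 is down a 2nd.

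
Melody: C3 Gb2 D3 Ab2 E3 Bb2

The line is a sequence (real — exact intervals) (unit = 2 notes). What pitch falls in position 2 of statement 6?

With 2-note cells, note 2 of each statement runs Gb2, Ab2, Bb2.
Carrying that up a 2nd forward: C3 → D3 → E3.

E3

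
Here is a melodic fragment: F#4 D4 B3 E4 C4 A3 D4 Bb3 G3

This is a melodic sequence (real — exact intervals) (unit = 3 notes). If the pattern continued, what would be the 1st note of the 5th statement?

Bb3

The unit is 3 notes. Position-1 pitches of the 3 shown cells: F#4, E4, D4.
Extending down a 2nd: C4 → Bb3.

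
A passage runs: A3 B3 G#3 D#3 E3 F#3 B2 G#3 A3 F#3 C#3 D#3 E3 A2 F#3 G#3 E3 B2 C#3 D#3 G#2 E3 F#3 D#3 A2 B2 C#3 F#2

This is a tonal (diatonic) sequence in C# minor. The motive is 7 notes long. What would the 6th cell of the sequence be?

With a 7-note motive the entries are A3, G#3, F#3, E3, each down a 2nd from the previous.
Carrying on: D#3 → C#3.
So cell 6 is C#3 D#3 B2 F#2 G#2 A2 D#2.

C#3 D#3 B2 F#2 G#2 A2 D#2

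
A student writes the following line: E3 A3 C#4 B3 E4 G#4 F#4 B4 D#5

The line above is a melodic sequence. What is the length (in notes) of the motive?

There are 9 notes; a 3-note unit gives 3 cells:
E3 A3 C#4 | B3 E4 G#4 | F#4 B4 D#5
Every group is a transposition up a 5th of the one before; no shorter unit works.

3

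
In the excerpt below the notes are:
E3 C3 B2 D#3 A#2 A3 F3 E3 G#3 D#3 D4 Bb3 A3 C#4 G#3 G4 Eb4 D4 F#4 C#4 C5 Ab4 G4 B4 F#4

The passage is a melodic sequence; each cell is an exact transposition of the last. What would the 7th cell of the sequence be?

Unit = 5 notes; the statements start on E3, A3, D4, G4, C5, moving up a 4th each time.
Carrying on: F5 → Bb5.
From Bb5 the exact shape gives Bb5 Gb5 F5 A5 E5.

Bb5 Gb5 F5 A5 E5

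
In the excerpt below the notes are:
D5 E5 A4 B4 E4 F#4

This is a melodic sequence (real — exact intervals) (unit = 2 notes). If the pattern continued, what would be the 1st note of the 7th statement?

G#2

The unit is 2 notes. Position-1 pitches of the 3 shown cells: D5, A4, E4.
Each moves down a 4th. Continuing: B3 → F#3 → C#3 → G#2.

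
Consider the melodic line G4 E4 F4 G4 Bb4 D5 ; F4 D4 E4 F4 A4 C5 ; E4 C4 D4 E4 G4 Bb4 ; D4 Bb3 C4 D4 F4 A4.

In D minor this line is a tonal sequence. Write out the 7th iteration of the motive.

With a 6-note motive the entries are G4, F4, E4, D4, each down a 2nd from the previous.
Continuing the starts: C4 → Bb3 → A3.
From A3 the diatonic shape gives A3 F3 G3 A3 C4 E4.

A3 F3 G3 A3 C4 E4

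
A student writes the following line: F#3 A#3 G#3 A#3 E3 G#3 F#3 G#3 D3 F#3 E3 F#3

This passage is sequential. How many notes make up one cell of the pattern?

4

There are 12 notes; a 4-note unit gives 3 cells:
F#3 A#3 G#3 A#3 | E3 G#3 F#3 G#3 | D3 F#3 E3 F#3
That's a consistent down a 2nd shift per cell, and no other grouping gives one.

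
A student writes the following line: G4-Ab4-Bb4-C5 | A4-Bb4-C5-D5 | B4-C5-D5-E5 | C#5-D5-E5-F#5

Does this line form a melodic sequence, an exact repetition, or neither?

Each 4-note cell is the previous one transposed up a 2nd.

sequence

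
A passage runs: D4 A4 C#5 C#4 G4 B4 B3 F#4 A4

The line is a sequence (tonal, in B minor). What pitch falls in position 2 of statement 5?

D4

With 3-note cells, note 2 of each statement runs A4, G4, F#4.
Carrying that down a 2nd forward: E4 → D4.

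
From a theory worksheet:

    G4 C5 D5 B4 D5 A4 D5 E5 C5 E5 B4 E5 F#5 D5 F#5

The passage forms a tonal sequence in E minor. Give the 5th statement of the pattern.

Unit = 5 notes; the statements start on G4, A4, B4, moving up a 2nd each time.
Carrying on: C5 → D5.
So cell 5 is D5 G5 A5 F#5 A5.

D5 G5 A5 F#5 A5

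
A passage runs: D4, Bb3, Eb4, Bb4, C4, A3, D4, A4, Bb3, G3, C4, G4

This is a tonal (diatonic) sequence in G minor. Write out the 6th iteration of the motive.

Unit = 4 notes; the statements start on D4, C4, Bb3, moving down a 2nd each time.
Extending down a 2nd: A3 → G3 → F3.
So cell 6 is F3 D3 G3 D4.

F3 D3 G3 D4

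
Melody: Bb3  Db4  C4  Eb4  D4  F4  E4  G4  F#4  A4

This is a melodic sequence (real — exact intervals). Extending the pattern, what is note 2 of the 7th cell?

C#5

The unit is 2 notes. Position-2 pitches of the 5 shown cells: Db4, Eb4, F4, G4, A4.
Carrying that up a 2nd forward: B4 → C#5.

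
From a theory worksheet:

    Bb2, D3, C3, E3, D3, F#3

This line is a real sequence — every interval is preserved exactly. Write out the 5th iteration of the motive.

F#3 A#3

Taking 2-note groups, the heads are Bb2, C3, D3: the pattern moves up a 2nd.
Continuing the starts: E3 → F#3.
Statement 5 starts on F#3 and keeps the same exact contour: F#3 A#3.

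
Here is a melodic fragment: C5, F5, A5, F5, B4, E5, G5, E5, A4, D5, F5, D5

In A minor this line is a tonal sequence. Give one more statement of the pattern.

G4 C5 E5 C5

With a 4-note motive the entries are C5, B4, A4, each down a 2nd from the previous.
From G4 the diatonic shape gives G4 C5 E5 C5.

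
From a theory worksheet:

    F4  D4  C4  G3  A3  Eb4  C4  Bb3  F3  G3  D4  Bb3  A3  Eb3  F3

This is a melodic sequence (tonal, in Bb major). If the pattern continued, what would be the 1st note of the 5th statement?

The unit is 5 notes. Position-1 pitches of the 3 shown cells: F4, Eb4, D4.
Extending down a 2nd: C4 → Bb3.

Bb3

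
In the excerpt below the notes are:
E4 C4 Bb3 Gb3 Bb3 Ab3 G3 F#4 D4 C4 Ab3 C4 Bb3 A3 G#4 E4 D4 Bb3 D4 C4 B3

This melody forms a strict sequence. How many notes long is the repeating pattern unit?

21 notes total. Splitting into 3 groups of 7:
E4 C4 Bb3 Gb3 Bb3 Ab3 G3 | F#4 D4 C4 Ab3 C4 Bb3 A3 | G#4 E4 D4 Bb3 D4 C4 B3
Each cell is the previous one up a 2nd — so the unit is 7 notes.

7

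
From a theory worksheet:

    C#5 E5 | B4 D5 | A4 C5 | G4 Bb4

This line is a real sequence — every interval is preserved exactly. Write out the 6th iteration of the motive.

Unit = 2 notes; the statements start on C#5, B4, A4, G4, moving down a 2nd each time.
Continuing the starts: F4 → Eb4.
From Eb4 the exact shape gives Eb4 Gb4.

Eb4 Gb4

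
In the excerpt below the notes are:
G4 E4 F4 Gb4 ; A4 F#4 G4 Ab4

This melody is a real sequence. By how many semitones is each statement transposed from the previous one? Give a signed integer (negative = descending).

The 4-note cells begin on G4, A4 — each up a 2nd from the last.
G4→A4 is 69 − 67 = 2 semitones.

2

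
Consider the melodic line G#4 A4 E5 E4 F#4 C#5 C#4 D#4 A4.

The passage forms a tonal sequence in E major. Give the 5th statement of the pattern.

F#3 G#3 D#4

Unit = 3 notes; the statements start on G#4, E4, C#4, moving down a 3rd each time.
Extending down a 3rd: A3 → F#3.
Statement 5 starts on F#3 and keeps the same diatonic contour: F#3 G#3 D#4.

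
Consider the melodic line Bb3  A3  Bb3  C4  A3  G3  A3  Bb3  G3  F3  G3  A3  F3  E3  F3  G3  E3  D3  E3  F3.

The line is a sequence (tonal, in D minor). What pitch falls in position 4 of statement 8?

Grouping in 4s, the 4th note of each cell is C4, Bb3, A3, G3, F3.
Extending down a 2nd: E3 → D3 → C3.

C3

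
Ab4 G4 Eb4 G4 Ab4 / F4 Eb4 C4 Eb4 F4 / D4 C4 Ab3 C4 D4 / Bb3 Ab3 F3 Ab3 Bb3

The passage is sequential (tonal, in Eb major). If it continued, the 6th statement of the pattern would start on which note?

Taking 5-note groups, the heads are Ab4, F4, D4, Bb3: the pattern moves down a 3rd.
Extending the heads down a 3rd: G3 → Eb3.

Eb3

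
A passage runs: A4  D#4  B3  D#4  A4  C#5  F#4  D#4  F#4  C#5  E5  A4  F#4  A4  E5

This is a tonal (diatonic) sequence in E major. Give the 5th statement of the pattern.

B5 E5 C#5 E5 B5

With a 5-note motive the entries are A4, C#5, E5, each up a 3rd from the previous.
Continuing the starts: G#5 → B5.
From B5 the diatonic shape gives B5 E5 C#5 E5 B5.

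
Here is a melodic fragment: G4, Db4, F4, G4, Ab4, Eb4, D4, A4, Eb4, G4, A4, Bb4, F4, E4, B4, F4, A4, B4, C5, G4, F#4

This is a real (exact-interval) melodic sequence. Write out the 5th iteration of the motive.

Taking 7-note groups, the heads are G4, A4, B4: the pattern moves up a 2nd.
Extending up a 2nd: C#5 → D#5.
Statement 5 starts on D#5 and keeps the same exact contour: D#5 A4 C#5 D#5 E5 B4 A#4.

D#5 A4 C#5 D#5 E5 B4 A#4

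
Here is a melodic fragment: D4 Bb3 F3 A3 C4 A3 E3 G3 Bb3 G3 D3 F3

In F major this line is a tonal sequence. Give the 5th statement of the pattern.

G3 E3 Bb2 D3

With a 4-note motive the entries are D4, C4, Bb3, each down a 2nd from the previous.
Extending down a 2nd: A3 → G3.
Statement 5 starts on G3 and keeps the same diatonic contour: G3 E3 Bb2 D3.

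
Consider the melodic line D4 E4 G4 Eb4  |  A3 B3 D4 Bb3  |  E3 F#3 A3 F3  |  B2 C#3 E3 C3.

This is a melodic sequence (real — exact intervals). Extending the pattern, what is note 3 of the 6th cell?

F#2

Grouping in 4s, the 3rd note of each cell is G4, D4, A3, E3.
Extending down a 4th: B2 → F#2.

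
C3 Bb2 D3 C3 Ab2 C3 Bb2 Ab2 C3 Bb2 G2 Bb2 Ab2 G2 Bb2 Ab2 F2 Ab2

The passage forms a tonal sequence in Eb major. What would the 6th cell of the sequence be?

The 6-note cells begin on C3, Bb2, Ab2 — each down a 2nd from the last.
Extending down a 2nd: G2 → F2 → Eb2.
So cell 6 is Eb2 D2 F2 Eb2 C2 Eb2.

Eb2 D2 F2 Eb2 C2 Eb2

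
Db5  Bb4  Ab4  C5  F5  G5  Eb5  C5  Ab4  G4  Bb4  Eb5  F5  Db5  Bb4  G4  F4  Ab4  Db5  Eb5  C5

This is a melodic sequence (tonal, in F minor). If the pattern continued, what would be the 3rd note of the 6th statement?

Grouping in 7s, the 3rd note of each cell is Ab4, G4, F4.
Each moves down a 2nd. Continuing: Eb4 → Db4 → C4.

C4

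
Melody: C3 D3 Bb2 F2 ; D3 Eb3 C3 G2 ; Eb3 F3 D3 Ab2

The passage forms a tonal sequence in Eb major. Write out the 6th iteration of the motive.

Ab3 Bb3 G3 D3

Unit = 4 notes; the statements start on C3, D3, Eb3, moving up a 2nd each time.
Extending up a 2nd: F3 → G3 → Ab3.
From Ab3 the diatonic shape gives Ab3 Bb3 G3 D3.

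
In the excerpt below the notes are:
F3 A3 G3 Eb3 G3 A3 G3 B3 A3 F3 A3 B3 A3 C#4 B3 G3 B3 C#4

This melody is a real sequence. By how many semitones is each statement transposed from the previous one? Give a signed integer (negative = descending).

Taking 6-note groups, the heads are F3, G3, A3: the pattern moves up a 2nd.
F3 to G3 spans +2 semitones.

2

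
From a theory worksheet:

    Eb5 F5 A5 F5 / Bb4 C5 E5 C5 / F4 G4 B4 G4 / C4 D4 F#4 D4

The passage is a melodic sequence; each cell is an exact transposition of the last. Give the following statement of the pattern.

G3 A3 C#4 A3

Taking 4-note groups, the heads are Eb5, Bb4, F4, C4: the pattern moves down a 4th.
So cell 5 is G3 A3 C#4 A3.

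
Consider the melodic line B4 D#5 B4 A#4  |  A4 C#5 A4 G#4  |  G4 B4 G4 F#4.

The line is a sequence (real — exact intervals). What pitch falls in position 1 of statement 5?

The unit is 4 notes. Position-1 pitches of the 3 shown cells: B4, A4, G4.
Extending down a 2nd: F4 → Eb4.

Eb4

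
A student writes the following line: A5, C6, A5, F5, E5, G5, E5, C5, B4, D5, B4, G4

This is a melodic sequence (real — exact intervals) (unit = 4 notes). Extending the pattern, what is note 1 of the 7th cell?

Grouping in 4s, the 1st note of each cell is A5, E5, B4.
Extending down a 4th: F#4 → C#4 → G#3 → D#3.

D#3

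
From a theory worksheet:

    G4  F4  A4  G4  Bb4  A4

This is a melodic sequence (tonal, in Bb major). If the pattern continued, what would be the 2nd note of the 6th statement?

Grouping in 2s, the 2nd note of each cell is F4, G4, A4.
Each moves up a 2nd. Continuing: Bb4 → C5 → D5.

D5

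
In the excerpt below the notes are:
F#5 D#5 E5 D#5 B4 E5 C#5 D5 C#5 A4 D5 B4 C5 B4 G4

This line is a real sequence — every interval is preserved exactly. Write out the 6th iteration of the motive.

Ab4 F4 Gb4 F4 Db4

The 5-note cells begin on F#5, E5, D5 — each down a 2nd from the last.
Extending down a 2nd: C5 → Bb4 → Ab4.
Statement 6 starts on Ab4 and keeps the same exact contour: Ab4 F4 Gb4 F4 Db4.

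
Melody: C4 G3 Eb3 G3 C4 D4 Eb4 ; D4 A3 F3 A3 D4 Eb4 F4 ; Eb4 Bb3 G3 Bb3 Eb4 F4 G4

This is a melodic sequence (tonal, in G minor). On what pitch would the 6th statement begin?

The 7-note cells begin on C4, D4, Eb4 — each up a 2nd from the last.
Continuing: F4 → G4 → A4. Statement 6 starts on A4.

A4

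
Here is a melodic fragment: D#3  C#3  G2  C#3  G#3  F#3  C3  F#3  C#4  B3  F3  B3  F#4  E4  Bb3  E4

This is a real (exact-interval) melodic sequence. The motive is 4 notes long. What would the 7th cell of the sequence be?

Taking 4-note groups, the heads are D#3, G#3, C#4, F#4: the pattern moves up a 4th.
Extending up a 4th: B4 → E5 → A5.
Statement 7 starts on A5 and keeps the same exact contour: A5 G5 Db5 G5.

A5 G5 Db5 G5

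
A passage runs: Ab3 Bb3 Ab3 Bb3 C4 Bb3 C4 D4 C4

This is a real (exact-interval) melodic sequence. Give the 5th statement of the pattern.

E4 F#4 E4

Unit = 3 notes; the statements start on Ab3, Bb3, C4, moving up a 2nd each time.
Carrying on: D4 → E4.
Statement 5 starts on E4 and keeps the same exact contour: E4 F#4 E4.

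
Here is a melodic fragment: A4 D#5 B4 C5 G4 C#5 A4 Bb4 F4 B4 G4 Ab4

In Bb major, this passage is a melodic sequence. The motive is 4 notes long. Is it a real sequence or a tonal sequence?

Each cell has the same semitone pattern (6, -4, 1) — intervals are preserved exactly.
And B4 lies outside Bb major, so the sequence is real rather than tonal.

real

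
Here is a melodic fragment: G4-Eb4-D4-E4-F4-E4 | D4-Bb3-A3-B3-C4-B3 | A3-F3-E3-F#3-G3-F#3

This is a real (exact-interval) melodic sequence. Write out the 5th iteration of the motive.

With a 6-note motive the entries are G4, D4, A3, each down a 4th from the previous.
Continuing the starts: E3 → B2.
From B2 the exact shape gives B2 G2 F#2 G#2 A2 G#2.

B2 G2 F#2 G#2 A2 G#2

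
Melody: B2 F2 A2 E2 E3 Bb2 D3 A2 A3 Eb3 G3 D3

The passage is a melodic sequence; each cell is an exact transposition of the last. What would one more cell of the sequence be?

Unit = 4 notes; the statements start on B2, E3, A3, moving up a 4th each time.
So cell 4 is D4 Ab3 C4 G3.

D4 Ab3 C4 G3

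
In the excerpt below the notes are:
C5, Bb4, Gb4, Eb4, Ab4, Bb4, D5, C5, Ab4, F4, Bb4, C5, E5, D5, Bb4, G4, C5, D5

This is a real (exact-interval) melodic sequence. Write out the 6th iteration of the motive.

A#5 G#5 E5 C#5 F#5 G#5

Taking 6-note groups, the heads are C5, D5, E5: the pattern moves up a 2nd.
Carrying on: F#5 → G#5 → A#5.
From A#5 the exact shape gives A#5 G#5 E5 C#5 F#5 G#5.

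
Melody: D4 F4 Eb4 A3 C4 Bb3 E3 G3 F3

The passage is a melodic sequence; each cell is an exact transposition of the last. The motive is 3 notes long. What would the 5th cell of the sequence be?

The 3-note cells begin on D4, A3, E3 — each down a 4th from the last.
Continuing the starts: B2 → F#2.
Statement 5 starts on F#2 and keeps the same exact contour: F#2 A2 G2.

F#2 A2 G2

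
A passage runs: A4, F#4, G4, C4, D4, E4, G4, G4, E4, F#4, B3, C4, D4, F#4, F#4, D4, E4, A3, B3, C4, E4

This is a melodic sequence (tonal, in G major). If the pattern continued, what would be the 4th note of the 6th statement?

With 7-note cells, note 4 of each statement runs C4, B3, A3.
Each moves down a 2nd. Continuing: G3 → F#3 → E3.

E3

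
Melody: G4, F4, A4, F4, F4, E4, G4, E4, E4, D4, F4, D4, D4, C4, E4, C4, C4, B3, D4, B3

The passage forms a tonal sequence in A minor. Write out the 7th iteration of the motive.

Taking 4-note groups, the heads are G4, F4, E4, D4, C4: the pattern moves down a 2nd.
Extending down a 2nd: B3 → A3.
So cell 7 is A3 G3 B3 G3.

A3 G3 B3 G3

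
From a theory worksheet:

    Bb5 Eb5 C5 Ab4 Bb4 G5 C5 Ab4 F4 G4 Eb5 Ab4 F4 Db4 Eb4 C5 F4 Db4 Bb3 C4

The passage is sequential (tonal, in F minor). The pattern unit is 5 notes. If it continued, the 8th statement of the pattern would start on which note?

With a 5-note motive the entries are Bb5, G5, Eb5, C5, each down a 3rd from the previous.
Extending the heads down a 3rd: Ab4 → F4 → Db4 → Bb3.

Bb3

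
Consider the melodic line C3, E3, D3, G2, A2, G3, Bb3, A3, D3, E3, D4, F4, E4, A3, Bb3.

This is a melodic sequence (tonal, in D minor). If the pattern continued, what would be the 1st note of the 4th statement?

A4

With 5-note cells, note 1 of each statement runs C3, G3, D4.
Each moves up a 5th; the next is A4.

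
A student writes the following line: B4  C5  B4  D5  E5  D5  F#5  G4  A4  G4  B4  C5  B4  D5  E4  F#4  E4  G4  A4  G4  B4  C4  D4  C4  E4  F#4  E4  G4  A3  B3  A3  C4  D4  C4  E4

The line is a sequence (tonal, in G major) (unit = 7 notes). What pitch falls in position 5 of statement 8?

With 7-note cells, note 5 of each statement runs E5, C5, A4, F#4, D4.
Each moves down a 3rd. Continuing: B3 → G3 → E3.

E3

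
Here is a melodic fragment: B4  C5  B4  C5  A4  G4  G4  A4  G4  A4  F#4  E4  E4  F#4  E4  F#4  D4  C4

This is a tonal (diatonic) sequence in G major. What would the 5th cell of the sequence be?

A3 B3 A3 B3 G3 F#3

With a 6-note motive the entries are B4, G4, E4, each down a 3rd from the previous.
Continuing the starts: C4 → A3.
So cell 5 is A3 B3 A3 B3 G3 F#3.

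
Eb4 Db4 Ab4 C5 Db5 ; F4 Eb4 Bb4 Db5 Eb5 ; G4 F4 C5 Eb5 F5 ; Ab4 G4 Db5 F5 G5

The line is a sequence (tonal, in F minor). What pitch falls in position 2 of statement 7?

Grouping in 5s, the 2nd note of each cell is Db4, Eb4, F4, G4.
Each moves up a 2nd. Continuing: Ab4 → Bb4 → C5.

C5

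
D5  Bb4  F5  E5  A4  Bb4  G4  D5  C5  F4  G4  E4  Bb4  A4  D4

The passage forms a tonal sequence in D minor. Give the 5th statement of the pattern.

With a 5-note motive the entries are D5, Bb4, G4, each down a 3rd from the previous.
Carrying on: E4 → C4.
So cell 5 is C4 A3 E4 D4 G3.

C4 A3 E4 D4 G3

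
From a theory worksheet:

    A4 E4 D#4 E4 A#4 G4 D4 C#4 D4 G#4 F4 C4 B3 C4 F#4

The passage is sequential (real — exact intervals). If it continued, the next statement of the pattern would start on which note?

Unit = 5 notes; the statements start on A4, G4, F4, moving down a 2nd each time.
One more step down a 2nd gives Eb4.

Eb4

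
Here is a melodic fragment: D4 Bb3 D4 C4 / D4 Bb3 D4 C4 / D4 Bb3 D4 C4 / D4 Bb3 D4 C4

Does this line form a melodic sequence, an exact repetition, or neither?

Each 4-note cell is identical (D4 Bb3 D4 C4), restated at the same pitch.

repetition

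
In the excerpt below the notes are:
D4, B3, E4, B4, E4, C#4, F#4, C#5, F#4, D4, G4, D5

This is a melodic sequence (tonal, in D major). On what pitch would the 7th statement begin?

C#5

Unit = 4 notes; the statements start on D4, E4, F#4, moving up a 2nd each time.
Continuing: G4 → A4 → B4 → C#5. Statement 7 starts on C#5.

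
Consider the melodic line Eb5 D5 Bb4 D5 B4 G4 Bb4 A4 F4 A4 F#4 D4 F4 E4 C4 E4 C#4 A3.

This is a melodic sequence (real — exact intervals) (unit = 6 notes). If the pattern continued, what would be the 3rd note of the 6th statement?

The unit is 6 notes. Position-3 pitches of the 3 shown cells: Bb4, F4, C4.
Extending down a 4th: G3 → D3 → A2.

A2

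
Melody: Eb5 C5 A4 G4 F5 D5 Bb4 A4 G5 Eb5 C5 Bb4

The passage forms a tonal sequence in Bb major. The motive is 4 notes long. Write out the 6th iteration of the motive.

C6 A5 F5 Eb5

Unit = 4 notes; the statements start on Eb5, F5, G5, moving up a 2nd each time.
Extending up a 2nd: A5 → Bb5 → C6.
From C6 the diatonic shape gives C6 A5 F5 Eb5.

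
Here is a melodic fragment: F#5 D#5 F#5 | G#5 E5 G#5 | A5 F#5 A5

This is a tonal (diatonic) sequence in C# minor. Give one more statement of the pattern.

B5 G#5 B5

Unit = 3 notes; the statements start on F#5, G#5, A5, moving up a 2nd each time.
Statement 4 starts on B5 and keeps the same diatonic contour: B5 G#5 B5.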